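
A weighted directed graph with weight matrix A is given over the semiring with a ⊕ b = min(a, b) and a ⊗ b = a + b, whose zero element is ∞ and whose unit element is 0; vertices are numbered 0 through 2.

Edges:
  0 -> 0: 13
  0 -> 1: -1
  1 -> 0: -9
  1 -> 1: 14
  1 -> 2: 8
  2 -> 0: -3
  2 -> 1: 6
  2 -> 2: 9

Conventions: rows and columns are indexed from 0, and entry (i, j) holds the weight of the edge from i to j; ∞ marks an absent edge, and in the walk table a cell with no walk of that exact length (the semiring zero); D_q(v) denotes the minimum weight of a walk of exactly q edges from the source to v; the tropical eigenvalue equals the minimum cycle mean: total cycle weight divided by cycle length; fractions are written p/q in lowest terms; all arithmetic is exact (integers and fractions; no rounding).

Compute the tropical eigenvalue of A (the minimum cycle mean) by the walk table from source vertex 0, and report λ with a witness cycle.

q=0: [0, ∞, ∞]
q=1: [13, -1, ∞]
q=2: [-10, 12, 7]
q=3: [3, -11, 16]
Optimal cycle mean attained by: cycle 0->1->0, total (-1) + (-9), length 2.
Answer: λ = -5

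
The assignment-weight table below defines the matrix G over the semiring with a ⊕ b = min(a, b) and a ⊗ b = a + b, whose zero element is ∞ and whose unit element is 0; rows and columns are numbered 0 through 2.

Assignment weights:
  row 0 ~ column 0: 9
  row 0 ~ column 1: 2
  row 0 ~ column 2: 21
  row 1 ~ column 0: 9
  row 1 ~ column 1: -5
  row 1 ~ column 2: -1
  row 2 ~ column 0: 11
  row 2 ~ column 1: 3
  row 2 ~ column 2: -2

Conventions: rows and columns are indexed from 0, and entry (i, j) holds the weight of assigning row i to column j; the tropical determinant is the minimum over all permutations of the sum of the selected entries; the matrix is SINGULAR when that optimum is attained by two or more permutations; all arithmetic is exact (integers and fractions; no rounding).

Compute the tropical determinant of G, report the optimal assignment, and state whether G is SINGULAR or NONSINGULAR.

σ = (0, 1, 2): 9 + (-5) + (-2) = 2
σ = (0, 2, 1): 9 + (-1) + 3 = 11
σ = (1, 0, 2): 2 + 9 + (-2) = 9
σ = (1, 2, 0): 2 + (-1) + 11 = 12
σ = (2, 0, 1): 21 + 9 + 3 = 33
σ = (2, 1, 0): 21 + (-5) + 11 = 27
Optimal value attained by: σ = (0, 1, 2).
Answer: det⊕(G) = 2; verdict: NONSINGULAR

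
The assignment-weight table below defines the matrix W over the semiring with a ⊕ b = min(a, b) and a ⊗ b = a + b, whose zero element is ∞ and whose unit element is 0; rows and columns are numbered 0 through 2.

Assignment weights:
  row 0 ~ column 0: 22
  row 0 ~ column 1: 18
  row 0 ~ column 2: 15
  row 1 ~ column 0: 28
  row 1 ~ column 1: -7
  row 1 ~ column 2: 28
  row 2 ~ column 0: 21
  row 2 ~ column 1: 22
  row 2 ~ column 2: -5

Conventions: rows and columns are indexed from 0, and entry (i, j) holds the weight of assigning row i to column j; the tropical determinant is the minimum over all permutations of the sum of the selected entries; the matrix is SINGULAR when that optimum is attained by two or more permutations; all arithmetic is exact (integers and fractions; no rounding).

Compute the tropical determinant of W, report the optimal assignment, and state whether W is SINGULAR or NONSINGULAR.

σ = (0, 1, 2): 22 + (-7) + (-5) = 10
σ = (0, 2, 1): 22 + 28 + 22 = 72
σ = (1, 0, 2): 18 + 28 + (-5) = 41
σ = (1, 2, 0): 18 + 28 + 21 = 67
σ = (2, 0, 1): 15 + 28 + 22 = 65
σ = (2, 1, 0): 15 + (-7) + 21 = 29
Optimal value attained by: σ = (0, 1, 2).
Answer: det⊕(W) = 10; verdict: NONSINGULAR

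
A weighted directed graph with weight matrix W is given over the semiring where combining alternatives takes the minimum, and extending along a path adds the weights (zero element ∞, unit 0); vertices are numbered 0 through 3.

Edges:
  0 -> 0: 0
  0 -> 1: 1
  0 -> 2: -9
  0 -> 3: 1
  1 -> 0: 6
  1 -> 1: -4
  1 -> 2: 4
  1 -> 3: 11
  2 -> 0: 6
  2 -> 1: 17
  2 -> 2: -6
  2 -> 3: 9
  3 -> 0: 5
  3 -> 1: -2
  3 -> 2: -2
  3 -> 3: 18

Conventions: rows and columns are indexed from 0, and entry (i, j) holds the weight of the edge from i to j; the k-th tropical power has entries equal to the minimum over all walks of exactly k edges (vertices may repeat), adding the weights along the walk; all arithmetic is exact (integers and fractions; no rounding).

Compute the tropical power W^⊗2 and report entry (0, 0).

W^⊗2:
  [-3, -3, -15, 0]
  [2, -8, -3, 7]
  [0, 7, -12, 3]
  [4, -6, -8, 6]
Key observation: the optimum is the walk 0->2->0, with weight (-9) + 6 = -3.
Optimal value attained by: walk 0->2->0.
Answer: (W^⊗2)[0][0] = -3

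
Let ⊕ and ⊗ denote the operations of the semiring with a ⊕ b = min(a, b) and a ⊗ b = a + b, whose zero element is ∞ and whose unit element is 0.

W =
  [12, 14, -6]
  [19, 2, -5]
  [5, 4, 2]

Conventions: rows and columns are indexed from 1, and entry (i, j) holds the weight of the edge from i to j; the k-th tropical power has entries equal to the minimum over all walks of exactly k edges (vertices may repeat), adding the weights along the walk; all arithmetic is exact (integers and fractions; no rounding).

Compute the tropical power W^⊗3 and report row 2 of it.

W^⊗2:
  [-1, -2, -4]
  [0, -1, -3]
  [7, 6, -1]
W^⊗3:
  [1, 0, -7]
  [2, 1, -6]
  [4, 3, 1]
Answer: row 2 of W^⊗3 = [2, 1, -6]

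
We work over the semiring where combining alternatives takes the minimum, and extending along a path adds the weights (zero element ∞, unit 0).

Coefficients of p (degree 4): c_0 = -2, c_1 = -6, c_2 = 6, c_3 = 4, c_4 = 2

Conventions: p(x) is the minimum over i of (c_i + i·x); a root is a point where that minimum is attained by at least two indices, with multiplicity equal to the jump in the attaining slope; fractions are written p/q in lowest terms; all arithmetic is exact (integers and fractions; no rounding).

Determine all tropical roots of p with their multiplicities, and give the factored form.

hull edge (i=0, c=-2) to (i=1, c=-6): slope -4, span 1
hull edge (i=1, c=-6) to (i=4, c=2): slope 8/3, span 3
Factored form: p(x) = 2 ⊗ (x ⊕ (-8/3)) ⊗ (x ⊕ (-8/3)) ⊗ (x ⊕ (-8/3)) ⊗ (x ⊕ 4)
Answer: roots = -8/3 (mult 3), 4 (mult 1)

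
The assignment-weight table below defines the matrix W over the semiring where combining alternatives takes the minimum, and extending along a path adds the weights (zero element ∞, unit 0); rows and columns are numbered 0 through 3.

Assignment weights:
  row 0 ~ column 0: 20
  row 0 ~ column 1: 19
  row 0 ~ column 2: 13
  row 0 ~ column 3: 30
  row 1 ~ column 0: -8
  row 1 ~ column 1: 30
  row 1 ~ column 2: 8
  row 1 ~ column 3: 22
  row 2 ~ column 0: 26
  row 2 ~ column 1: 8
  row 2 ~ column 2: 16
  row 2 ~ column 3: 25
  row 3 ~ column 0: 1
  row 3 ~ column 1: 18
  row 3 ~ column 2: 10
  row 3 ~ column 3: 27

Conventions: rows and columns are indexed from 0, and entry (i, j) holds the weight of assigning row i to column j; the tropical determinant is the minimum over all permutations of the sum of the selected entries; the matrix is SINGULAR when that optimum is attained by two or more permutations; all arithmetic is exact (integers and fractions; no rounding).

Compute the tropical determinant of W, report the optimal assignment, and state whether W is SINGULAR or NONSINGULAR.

σ = (0, 1, 2, 3): 20 + 30 + 16 + 27 = 93
σ = (0, 1, 3, 2): 20 + 30 + 25 + 10 = 85
σ = (0, 2, 1, 3): 20 + 8 + 8 + 27 = 63
σ = (0, 2, 3, 1): 20 + 8 + 25 + 18 = 71
σ = (0, 3, 1, 2): 20 + 22 + 8 + 10 = 60
σ = (0, 3, 2, 1): 20 + 22 + 16 + 18 = 76
σ = (1, 0, 2, 3): 19 + (-8) + 16 + 27 = 54
σ = (1, 0, 3, 2): 19 + (-8) + 25 + 10 = 46
σ = (1, 2, 0, 3): 19 + 8 + 26 + 27 = 80
σ = (1, 2, 3, 0): 19 + 8 + 25 + 1 = 53
σ = (1, 3, 0, 2): 19 + 22 + 26 + 10 = 77
σ = (1, 3, 2, 0): 19 + 22 + 16 + 1 = 58
σ = (2, 0, 1, 3): 13 + (-8) + 8 + 27 = 40
σ = (2, 0, 3, 1): 13 + (-8) + 25 + 18 = 48
σ = (2, 1, 0, 3): 13 + 30 + 26 + 27 = 96
σ = (2, 1, 3, 0): 13 + 30 + 25 + 1 = 69
σ = (2, 3, 0, 1): 13 + 22 + 26 + 18 = 79
σ = (2, 3, 1, 0): 13 + 22 + 8 + 1 = 44
σ = (3, 0, 1, 2): 30 + (-8) + 8 + 10 = 40
σ = (3, 0, 2, 1): 30 + (-8) + 16 + 18 = 56
σ = (3, 1, 0, 2): 30 + 30 + 26 + 10 = 96
σ = (3, 1, 2, 0): 30 + 30 + 16 + 1 = 77
σ = (3, 2, 0, 1): 30 + 8 + 26 + 18 = 82
σ = (3, 2, 1, 0): 30 + 8 + 8 + 1 = 47
Optimal value attained by: σ = (2, 0, 1, 3).
Answer: det⊕(W) = 40; verdict: SINGULAR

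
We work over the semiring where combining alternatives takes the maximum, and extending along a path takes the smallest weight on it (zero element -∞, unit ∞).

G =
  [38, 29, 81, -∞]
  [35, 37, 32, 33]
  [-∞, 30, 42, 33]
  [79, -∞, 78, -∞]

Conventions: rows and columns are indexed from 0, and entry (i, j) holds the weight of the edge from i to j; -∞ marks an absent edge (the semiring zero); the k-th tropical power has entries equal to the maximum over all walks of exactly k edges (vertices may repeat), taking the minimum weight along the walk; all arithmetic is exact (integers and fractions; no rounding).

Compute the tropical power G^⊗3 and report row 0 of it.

G^⊗2:
  [38, 30, 42, 33]
  [35, 37, 35, 33]
  [33, 30, 42, 33]
  [38, 30, 79, 33]
G^⊗3:
  [38, 30, 42, 33]
  [35, 37, 35, 33]
  [33, 30, 42, 33]
  [38, 30, 42, 33]
Answer: row 0 of G^⊗3 = [38, 30, 42, 33]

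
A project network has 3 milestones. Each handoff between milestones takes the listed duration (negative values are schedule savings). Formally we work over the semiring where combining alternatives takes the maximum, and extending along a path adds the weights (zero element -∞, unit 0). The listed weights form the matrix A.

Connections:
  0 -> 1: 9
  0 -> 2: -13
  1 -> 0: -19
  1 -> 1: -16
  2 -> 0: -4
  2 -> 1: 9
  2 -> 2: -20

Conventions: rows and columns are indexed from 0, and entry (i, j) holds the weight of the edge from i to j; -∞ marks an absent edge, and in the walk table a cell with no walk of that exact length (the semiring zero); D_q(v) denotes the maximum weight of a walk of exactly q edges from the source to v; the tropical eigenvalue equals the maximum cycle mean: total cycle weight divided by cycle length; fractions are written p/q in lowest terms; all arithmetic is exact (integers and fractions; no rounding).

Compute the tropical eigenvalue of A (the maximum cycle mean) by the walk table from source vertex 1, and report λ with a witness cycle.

q=0: [-∞, 0, -∞]
q=1: [-19, -16, -∞]
q=2: [-35, -10, -32]
q=3: [-29, -23, -48]
Optimal cycle mean attained by: cycle 0->1->0, total 9 + (-19), length 2.
Answer: λ = -5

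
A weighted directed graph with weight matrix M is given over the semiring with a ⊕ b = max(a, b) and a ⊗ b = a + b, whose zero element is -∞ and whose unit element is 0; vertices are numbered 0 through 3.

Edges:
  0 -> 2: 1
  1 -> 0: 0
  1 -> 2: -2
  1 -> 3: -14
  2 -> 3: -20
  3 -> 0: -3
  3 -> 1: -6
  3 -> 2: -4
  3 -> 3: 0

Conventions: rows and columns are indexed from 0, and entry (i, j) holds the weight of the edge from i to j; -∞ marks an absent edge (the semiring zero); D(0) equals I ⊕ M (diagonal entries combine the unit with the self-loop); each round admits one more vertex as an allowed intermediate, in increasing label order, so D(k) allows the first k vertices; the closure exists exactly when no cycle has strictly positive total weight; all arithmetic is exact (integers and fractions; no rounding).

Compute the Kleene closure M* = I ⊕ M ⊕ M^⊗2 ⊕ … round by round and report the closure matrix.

D(0):
  [0, -∞, 1, -∞]
  [0, 0, -2, -14]
  [-∞, -∞, 0, -20]
  [-3, -6, -4, 0]
D(1):
  [0, -∞, 1, -∞]
  [0, 0, 1, -14]
  [-∞, -∞, 0, -20]
  [-3, -6, -2, 0]
D(2):
  [0, -∞, 1, -∞]
  [0, 0, 1, -14]
  [-∞, -∞, 0, -20]
  [-3, -6, -2, 0]
D(3):
  [0, -∞, 1, -19]
  [0, 0, 1, -14]
  [-∞, -∞, 0, -20]
  [-3, -6, -2, 0]
D(4):
  [0, -25, 1, -19]
  [0, 0, 1, -14]
  [-23, -26, 0, -20]
  [-3, -6, -2, 0]
Answer: M* = [[0, -25, 1, -19], [0, 0, 1, -14], [-23, -26, 0, -20], [-3, -6, -2, 0]]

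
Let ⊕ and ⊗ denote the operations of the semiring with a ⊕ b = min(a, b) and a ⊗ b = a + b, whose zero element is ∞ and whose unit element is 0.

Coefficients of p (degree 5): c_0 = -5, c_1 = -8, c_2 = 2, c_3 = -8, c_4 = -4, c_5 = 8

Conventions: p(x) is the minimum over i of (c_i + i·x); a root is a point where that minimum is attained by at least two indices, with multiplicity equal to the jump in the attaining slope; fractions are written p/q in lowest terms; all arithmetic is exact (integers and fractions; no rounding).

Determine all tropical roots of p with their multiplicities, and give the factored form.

hull edge (i=0, c=-5) to (i=1, c=-8): slope -3, span 1
hull edge (i=1, c=-8) to (i=3, c=-8): slope 0, span 2
hull edge (i=3, c=-8) to (i=4, c=-4): slope 4, span 1
hull edge (i=4, c=-4) to (i=5, c=8): slope 12, span 1
Factored form: p(x) = 8 ⊗ (x ⊕ (-12)) ⊗ (x ⊕ (-4)) ⊗ (x ⊕ 0) ⊗ (x ⊕ 0) ⊗ (x ⊕ 3)
Answer: roots = -12 (mult 1), -4 (mult 1), 0 (mult 2), 3 (mult 1)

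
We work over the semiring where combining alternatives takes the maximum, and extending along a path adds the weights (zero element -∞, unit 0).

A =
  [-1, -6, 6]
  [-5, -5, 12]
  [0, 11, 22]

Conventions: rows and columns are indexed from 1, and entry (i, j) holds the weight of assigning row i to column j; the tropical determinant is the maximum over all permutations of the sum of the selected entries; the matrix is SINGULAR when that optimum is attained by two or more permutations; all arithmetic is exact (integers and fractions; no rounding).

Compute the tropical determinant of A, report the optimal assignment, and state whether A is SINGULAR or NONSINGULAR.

σ = (1, 2, 3): (-1) + (-5) + 22 = 16
σ = (1, 3, 2): (-1) + 12 + 11 = 22
σ = (2, 1, 3): (-6) + (-5) + 22 = 11
σ = (2, 3, 1): (-6) + 12 + 0 = 6
σ = (3, 1, 2): 6 + (-5) + 11 = 12
σ = (3, 2, 1): 6 + (-5) + 0 = 1
Optimal value attained by: σ = (1, 3, 2).
Answer: det⊕(A) = 22; verdict: NONSINGULAR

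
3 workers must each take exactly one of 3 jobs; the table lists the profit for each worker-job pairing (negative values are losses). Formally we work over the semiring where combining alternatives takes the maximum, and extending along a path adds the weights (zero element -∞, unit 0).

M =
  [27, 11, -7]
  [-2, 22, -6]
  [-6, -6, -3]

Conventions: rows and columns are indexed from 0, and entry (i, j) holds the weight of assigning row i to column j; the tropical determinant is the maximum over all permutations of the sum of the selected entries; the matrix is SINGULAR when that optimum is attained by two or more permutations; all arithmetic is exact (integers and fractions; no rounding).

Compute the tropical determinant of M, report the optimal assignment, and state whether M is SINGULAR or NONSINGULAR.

σ = (0, 1, 2): 27 + 22 + (-3) = 46
σ = (0, 2, 1): 27 + (-6) + (-6) = 15
σ = (1, 0, 2): 11 + (-2) + (-3) = 6
σ = (1, 2, 0): 11 + (-6) + (-6) = -1
σ = (2, 0, 1): (-7) + (-2) + (-6) = -15
σ = (2, 1, 0): (-7) + 22 + (-6) = 9
Optimal value attained by: σ = (0, 1, 2).
Answer: det⊕(M) = 46; verdict: NONSINGULAR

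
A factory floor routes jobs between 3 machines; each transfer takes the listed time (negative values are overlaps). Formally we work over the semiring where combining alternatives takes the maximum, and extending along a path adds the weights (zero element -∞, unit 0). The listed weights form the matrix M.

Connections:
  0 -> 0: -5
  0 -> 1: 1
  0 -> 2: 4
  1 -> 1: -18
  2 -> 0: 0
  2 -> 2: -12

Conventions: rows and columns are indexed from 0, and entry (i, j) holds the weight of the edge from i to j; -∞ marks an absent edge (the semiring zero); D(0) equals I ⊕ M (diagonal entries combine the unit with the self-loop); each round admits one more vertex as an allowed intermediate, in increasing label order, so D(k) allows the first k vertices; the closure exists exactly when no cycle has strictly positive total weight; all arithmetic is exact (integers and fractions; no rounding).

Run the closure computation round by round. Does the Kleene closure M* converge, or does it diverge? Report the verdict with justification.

D(0):
  [0, 1, 4]
  [-∞, 0, -∞]
  [0, -∞, 0]
Detection: at round 1, diagonal entry (2, 2) turns strictly positive.
Key observation: the cycle 2->0->2 has total weight 0 + 4, which is strictly positive.
Answer: DIVERGES — positive cycle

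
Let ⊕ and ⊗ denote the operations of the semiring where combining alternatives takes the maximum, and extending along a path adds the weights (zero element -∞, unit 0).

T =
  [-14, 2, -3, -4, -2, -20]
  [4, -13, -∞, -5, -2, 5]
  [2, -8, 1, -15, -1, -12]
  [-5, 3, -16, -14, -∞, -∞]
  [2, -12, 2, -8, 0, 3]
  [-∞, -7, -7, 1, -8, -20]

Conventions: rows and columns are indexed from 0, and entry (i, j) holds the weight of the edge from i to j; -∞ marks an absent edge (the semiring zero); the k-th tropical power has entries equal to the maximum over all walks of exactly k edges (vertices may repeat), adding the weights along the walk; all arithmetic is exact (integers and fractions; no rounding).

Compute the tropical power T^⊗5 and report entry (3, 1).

T^⊗2:
  [6, -1, 0, -3, 0, 7]
  [0, 6, 1, 6, 2, 1]
  [3, 4, 2, -2, 0, 2]
  [7, -3, -8, -2, 1, 8]
  [4, 4, 3, 4, 1, 3]
  [-3, 4, -6, -12, -8, -2]
T^⊗3:
  [3, 8, 3, 8, 4, 4]
  [10, 9, 4, 2, 4, 11]
  [8, 5, 3, 3, 2, 9]
  [3, 9, 4, 9, 5, 4]
  [8, 7, 4, 4, 2, 9]
  [8, -1, -5, -1, 2, 9]
T^⊗4:
  [12, 11, 6, 5, 6, 13]
  [13, 12, 7, 12, 8, 14]
  [9, 10, 5, 10, 6, 10]
  [13, 12, 7, 5, 7, 14]
  [11, 10, 5, 10, 6, 12]
  [4, 10, 5, 10, 6, 5]
T^⊗5:
  [15, 14, 9, 14, 10, 16]
  [16, 15, 10, 15, 11, 17]
  [14, 13, 8, 11, 8, 15]
  [16, 15, 10, 15, 11, 17]
  [14, 13, 8, 13, 9, 15]
  [14, 13, 8, 6, 8, 15]
Key observation: the optimum is the walk 3->1->0->1->0->1, with weight 3 + 4 + 2 + 4 + 2 = 15.
Optimal value attained by: walk 3->1->0->1->0->1.
Answer: (T^⊗5)[3][1] = 15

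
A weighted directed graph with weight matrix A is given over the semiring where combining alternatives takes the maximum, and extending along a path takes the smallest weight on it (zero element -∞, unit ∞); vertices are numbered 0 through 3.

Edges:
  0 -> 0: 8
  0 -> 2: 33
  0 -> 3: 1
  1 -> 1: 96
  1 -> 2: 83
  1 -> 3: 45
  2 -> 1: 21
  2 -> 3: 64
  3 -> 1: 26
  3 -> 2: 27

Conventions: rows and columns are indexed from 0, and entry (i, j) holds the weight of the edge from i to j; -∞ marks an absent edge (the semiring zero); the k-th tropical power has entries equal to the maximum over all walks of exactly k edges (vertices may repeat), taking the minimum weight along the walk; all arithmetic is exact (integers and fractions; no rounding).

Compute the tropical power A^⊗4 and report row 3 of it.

A^⊗2:
  [8, 21, 8, 33]
  [-∞, 96, 83, 64]
  [-∞, 26, 27, 21]
  [-∞, 26, 26, 27]
A^⊗3:
  [8, 26, 27, 21]
  [-∞, 96, 83, 64]
  [-∞, 26, 26, 27]
  [-∞, 26, 27, 26]
A^⊗4:
  [8, 26, 26, 27]
  [-∞, 96, 83, 64]
  [-∞, 26, 27, 26]
  [-∞, 26, 26, 27]
Answer: row 3 of A^⊗4 = [-∞, 26, 26, 27]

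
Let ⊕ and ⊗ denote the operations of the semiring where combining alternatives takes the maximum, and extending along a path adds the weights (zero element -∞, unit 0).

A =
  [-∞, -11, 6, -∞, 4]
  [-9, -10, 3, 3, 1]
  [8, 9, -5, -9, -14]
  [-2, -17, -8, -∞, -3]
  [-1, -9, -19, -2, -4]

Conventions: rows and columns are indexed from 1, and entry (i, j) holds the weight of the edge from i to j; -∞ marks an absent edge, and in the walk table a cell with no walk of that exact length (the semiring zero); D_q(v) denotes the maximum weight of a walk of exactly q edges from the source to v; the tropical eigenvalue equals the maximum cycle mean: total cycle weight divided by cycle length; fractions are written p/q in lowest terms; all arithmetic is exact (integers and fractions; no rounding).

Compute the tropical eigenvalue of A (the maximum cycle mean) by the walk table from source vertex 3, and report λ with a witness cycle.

q=0: [-∞, -∞, 0, -∞, -∞]
q=1: [8, 9, -5, -9, -14]
q=2: [3, 4, 14, 12, 12]
q=3: [22, 23, 9, 10, 9]
q=4: [17, 18, 28, 26, 26]
q=5: [36, 37, 23, 24, 23]
Optimal cycle mean attained by: cycle 1->3->1, total 6 + 8, length 2.
Answer: λ = 7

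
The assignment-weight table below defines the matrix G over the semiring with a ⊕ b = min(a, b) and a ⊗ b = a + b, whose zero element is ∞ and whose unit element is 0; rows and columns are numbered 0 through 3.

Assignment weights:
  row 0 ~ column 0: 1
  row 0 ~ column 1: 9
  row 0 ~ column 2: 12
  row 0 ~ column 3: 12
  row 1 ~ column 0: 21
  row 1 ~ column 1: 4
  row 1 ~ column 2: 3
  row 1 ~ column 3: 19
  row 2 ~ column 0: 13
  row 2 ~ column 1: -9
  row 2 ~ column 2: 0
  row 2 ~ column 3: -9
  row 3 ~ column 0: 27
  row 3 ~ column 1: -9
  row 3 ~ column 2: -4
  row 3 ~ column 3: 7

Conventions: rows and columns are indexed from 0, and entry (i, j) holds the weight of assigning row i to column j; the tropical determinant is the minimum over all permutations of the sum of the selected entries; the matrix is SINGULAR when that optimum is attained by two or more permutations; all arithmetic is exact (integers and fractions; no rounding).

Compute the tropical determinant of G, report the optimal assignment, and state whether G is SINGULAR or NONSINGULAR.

σ = (0, 1, 2, 3): 1 + 4 + 0 + 7 = 12
σ = (0, 1, 3, 2): 1 + 4 + (-9) + (-4) = -8
σ = (0, 2, 1, 3): 1 + 3 + (-9) + 7 = 2
σ = (0, 2, 3, 1): 1 + 3 + (-9) + (-9) = -14
σ = (0, 3, 1, 2): 1 + 19 + (-9) + (-4) = 7
σ = (0, 3, 2, 1): 1 + 19 + 0 + (-9) = 11
σ = (1, 0, 2, 3): 9 + 21 + 0 + 7 = 37
σ = (1, 0, 3, 2): 9 + 21 + (-9) + (-4) = 17
σ = (1, 2, 0, 3): 9 + 3 + 13 + 7 = 32
σ = (1, 2, 3, 0): 9 + 3 + (-9) + 27 = 30
σ = (1, 3, 0, 2): 9 + 19 + 13 + (-4) = 37
σ = (1, 3, 2, 0): 9 + 19 + 0 + 27 = 55
σ = (2, 0, 1, 3): 12 + 21 + (-9) + 7 = 31
σ = (2, 0, 3, 1): 12 + 21 + (-9) + (-9) = 15
σ = (2, 1, 0, 3): 12 + 4 + 13 + 7 = 36
σ = (2, 1, 3, 0): 12 + 4 + (-9) + 27 = 34
σ = (2, 3, 0, 1): 12 + 19 + 13 + (-9) = 35
σ = (2, 3, 1, 0): 12 + 19 + (-9) + 27 = 49
σ = (3, 0, 1, 2): 12 + 21 + (-9) + (-4) = 20
σ = (3, 0, 2, 1): 12 + 21 + 0 + (-9) = 24
σ = (3, 1, 0, 2): 12 + 4 + 13 + (-4) = 25
σ = (3, 1, 2, 0): 12 + 4 + 0 + 27 = 43
σ = (3, 2, 0, 1): 12 + 3 + 13 + (-9) = 19
σ = (3, 2, 1, 0): 12 + 3 + (-9) + 27 = 33
Optimal value attained by: σ = (0, 2, 3, 1).
Answer: det⊕(G) = -14; verdict: NONSINGULAR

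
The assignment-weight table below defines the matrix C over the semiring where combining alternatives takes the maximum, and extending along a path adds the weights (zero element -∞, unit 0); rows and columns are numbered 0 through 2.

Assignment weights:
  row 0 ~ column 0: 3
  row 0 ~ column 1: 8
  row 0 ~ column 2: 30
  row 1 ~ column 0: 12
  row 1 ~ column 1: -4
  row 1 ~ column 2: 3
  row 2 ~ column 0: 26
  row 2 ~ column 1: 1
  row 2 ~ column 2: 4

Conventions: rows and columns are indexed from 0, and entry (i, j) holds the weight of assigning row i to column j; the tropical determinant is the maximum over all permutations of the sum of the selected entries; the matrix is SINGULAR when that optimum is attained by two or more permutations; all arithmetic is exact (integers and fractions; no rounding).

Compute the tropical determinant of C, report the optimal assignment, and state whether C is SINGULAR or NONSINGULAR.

σ = (0, 1, 2): 3 + (-4) + 4 = 3
σ = (0, 2, 1): 3 + 3 + 1 = 7
σ = (1, 0, 2): 8 + 12 + 4 = 24
σ = (1, 2, 0): 8 + 3 + 26 = 37
σ = (2, 0, 1): 30 + 12 + 1 = 43
σ = (2, 1, 0): 30 + (-4) + 26 = 52
Optimal value attained by: σ = (2, 1, 0).
Answer: det⊕(C) = 52; verdict: NONSINGULAR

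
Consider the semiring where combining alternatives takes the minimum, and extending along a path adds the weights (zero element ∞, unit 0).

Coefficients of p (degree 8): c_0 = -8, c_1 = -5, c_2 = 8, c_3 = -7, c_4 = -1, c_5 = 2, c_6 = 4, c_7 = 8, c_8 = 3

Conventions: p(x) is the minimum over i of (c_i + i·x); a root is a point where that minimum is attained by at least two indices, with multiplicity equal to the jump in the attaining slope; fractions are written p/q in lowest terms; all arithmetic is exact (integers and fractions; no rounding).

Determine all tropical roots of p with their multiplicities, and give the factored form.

hull edge (i=0, c=-8) to (i=3, c=-7): slope 1/3, span 3
hull edge (i=3, c=-7) to (i=8, c=3): slope 2, span 5
Factored form: p(x) = 3 ⊗ (x ⊕ (-2)) ⊗ (x ⊕ (-2)) ⊗ (x ⊕ (-2)) ⊗ (x ⊕ (-2)) ⊗ (x ⊕ (-2)) ⊗ (x ⊕ (-1/3)) ⊗ (x ⊕ (-1/3)) ⊗ (x ⊕ (-1/3))
Answer: roots = -2 (mult 5), -1/3 (mult 3)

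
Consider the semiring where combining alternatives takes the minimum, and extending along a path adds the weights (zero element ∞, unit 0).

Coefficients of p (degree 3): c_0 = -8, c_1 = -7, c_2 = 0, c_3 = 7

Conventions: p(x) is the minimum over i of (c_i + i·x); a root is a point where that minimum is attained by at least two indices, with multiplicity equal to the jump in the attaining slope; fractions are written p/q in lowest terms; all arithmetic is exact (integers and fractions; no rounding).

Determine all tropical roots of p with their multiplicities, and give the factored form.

hull edge (i=0, c=-8) to (i=1, c=-7): slope 1, span 1
hull edge (i=1, c=-7) to (i=3, c=7): slope 7, span 2
Factored form: p(x) = 7 ⊗ (x ⊕ (-7)) ⊗ (x ⊕ (-7)) ⊗ (x ⊕ (-1))
Answer: roots = -7 (mult 2), -1 (mult 1)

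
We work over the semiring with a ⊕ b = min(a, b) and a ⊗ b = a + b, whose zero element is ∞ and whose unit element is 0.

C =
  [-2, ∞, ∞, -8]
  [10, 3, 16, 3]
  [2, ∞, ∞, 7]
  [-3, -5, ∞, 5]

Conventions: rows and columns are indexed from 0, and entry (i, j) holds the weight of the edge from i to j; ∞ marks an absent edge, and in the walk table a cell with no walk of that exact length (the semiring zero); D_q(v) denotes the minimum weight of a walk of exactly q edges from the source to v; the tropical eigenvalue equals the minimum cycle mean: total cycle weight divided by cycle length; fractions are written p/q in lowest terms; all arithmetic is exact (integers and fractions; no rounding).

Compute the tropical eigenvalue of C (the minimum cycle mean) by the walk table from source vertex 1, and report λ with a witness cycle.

q=0: [∞, 0, ∞, ∞]
q=1: [10, 3, 16, 3]
q=2: [0, -2, 19, 2]
q=3: [-2, -3, 14, -8]
q=4: [-11, -13, 13, -10]
Optimal cycle mean attained by: cycle 0->3->0, total (-8) + (-3), length 2.
Answer: λ = -11/2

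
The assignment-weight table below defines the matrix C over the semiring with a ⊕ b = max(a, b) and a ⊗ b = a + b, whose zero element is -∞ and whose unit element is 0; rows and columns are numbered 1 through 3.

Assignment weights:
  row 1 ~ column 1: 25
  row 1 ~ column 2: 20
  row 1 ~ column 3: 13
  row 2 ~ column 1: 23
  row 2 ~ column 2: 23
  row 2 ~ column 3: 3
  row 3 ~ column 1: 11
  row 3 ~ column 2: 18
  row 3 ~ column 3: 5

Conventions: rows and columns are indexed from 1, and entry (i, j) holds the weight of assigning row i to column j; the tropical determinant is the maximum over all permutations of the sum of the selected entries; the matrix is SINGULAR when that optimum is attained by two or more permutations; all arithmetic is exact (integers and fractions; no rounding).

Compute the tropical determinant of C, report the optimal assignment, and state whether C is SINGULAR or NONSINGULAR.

σ = (1, 2, 3): 25 + 23 + 5 = 53
σ = (1, 3, 2): 25 + 3 + 18 = 46
σ = (2, 1, 3): 20 + 23 + 5 = 48
σ = (2, 3, 1): 20 + 3 + 11 = 34
σ = (3, 1, 2): 13 + 23 + 18 = 54
σ = (3, 2, 1): 13 + 23 + 11 = 47
Optimal value attained by: σ = (3, 1, 2).
Answer: det⊕(C) = 54; verdict: NONSINGULAR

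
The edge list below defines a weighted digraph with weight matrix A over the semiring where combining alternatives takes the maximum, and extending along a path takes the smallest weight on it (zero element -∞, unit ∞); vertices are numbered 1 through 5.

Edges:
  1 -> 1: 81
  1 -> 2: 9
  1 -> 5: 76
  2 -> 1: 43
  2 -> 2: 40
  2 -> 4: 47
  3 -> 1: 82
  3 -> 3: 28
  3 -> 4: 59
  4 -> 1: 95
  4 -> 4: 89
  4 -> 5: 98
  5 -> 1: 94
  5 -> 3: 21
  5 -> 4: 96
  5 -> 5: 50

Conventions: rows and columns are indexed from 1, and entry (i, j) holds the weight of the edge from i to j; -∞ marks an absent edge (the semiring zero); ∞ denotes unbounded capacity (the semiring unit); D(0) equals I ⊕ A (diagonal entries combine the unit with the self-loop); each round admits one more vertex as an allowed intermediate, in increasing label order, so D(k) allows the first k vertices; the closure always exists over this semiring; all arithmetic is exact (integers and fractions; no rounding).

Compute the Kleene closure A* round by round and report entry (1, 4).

D(0):
  [∞, 9, -∞, -∞, 76]
  [43, ∞, -∞, 47, -∞]
  [82, -∞, ∞, 59, -∞]
  [95, -∞, -∞, ∞, 98]
  [94, -∞, 21, 96, ∞]
D(1):
  [∞, 9, -∞, -∞, 76]
  [43, ∞, -∞, 47, 43]
  [82, 9, ∞, 59, 76]
  [95, 9, -∞, ∞, 98]
  [94, 9, 21, 96, ∞]
D(2):
  [∞, 9, -∞, 9, 76]
  [43, ∞, -∞, 47, 43]
  [82, 9, ∞, 59, 76]
  [95, 9, -∞, ∞, 98]
  [94, 9, 21, 96, ∞]
D(3):
  [∞, 9, -∞, 9, 76]
  [43, ∞, -∞, 47, 43]
  [82, 9, ∞, 59, 76]
  [95, 9, -∞, ∞, 98]
  [94, 9, 21, 96, ∞]
D(4):
  [∞, 9, -∞, 9, 76]
  [47, ∞, -∞, 47, 47]
  [82, 9, ∞, 59, 76]
  [95, 9, -∞, ∞, 98]
  [95, 9, 21, 96, ∞]
D(5):
  [∞, 9, 21, 76, 76]
  [47, ∞, 21, 47, 47]
  [82, 9, ∞, 76, 76]
  [95, 9, 21, ∞, 98]
  [95, 9, 21, 96, ∞]
Answer: A*[1][4] = 76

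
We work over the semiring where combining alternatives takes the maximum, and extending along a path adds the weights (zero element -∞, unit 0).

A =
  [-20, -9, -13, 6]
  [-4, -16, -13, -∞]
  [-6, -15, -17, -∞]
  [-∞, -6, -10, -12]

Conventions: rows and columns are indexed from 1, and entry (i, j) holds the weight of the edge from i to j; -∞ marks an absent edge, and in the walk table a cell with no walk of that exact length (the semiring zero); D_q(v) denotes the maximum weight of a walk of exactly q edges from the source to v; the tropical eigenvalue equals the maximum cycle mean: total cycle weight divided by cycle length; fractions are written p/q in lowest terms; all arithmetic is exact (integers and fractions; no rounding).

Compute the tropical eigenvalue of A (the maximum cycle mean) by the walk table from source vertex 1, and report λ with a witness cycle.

q=0: [0, -∞, -∞, -∞]
q=1: [-20, -9, -13, 6]
q=2: [-13, 0, -4, -6]
q=3: [-4, -12, -13, -7]
q=4: [-16, -13, -17, 2]
Optimal cycle mean attained by: cycle 1->4->2->1, total 6 + (-6) + (-4), length 3.
Answer: λ = -4/3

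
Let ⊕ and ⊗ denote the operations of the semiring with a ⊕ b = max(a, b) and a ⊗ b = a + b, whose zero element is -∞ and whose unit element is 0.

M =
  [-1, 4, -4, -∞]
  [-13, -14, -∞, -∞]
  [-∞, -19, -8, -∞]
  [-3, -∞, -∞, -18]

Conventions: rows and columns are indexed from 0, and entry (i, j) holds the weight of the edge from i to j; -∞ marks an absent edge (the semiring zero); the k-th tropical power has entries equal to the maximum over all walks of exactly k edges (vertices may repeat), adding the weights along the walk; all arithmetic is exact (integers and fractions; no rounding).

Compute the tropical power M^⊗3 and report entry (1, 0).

M^⊗2:
  [-2, 3, -5, -∞]
  [-14, -9, -17, -∞]
  [-32, -27, -16, -∞]
  [-4, 1, -7, -36]
M^⊗3:
  [-3, 2, -6, -∞]
  [-15, -10, -18, -∞]
  [-33, -28, -24, -∞]
  [-5, 0, -8, -54]
Key observation: the optimum is the walk 1->0->0->0, with weight (-13) + (-1) + (-1) = -15.
Optimal value attained by: walk 1->0->0->0.
Answer: (M^⊗3)[1][0] = -15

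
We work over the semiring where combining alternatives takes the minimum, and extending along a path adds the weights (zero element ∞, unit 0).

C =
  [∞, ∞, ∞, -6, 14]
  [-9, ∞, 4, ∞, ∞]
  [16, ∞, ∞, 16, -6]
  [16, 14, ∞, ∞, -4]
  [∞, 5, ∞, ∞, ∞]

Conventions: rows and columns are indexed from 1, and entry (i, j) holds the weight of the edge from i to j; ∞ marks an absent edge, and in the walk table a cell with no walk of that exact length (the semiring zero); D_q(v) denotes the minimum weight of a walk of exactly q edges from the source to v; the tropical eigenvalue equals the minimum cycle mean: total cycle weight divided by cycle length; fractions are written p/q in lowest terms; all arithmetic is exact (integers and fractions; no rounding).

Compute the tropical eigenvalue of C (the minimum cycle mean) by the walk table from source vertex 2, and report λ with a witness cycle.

q=0: [∞, 0, ∞, ∞, ∞]
q=1: [-9, ∞, 4, ∞, ∞]
q=2: [20, ∞, ∞, -15, -2]
q=3: [1, -1, ∞, 14, -19]
q=4: [-10, -14, 3, -5, 10]
q=5: [-23, 9, -10, -16, -9]
Optimal cycle mean attained by: cycle 1->4->5->2->1, total (-6) + (-4) + 5 + (-9), length 4.
Answer: λ = -7/2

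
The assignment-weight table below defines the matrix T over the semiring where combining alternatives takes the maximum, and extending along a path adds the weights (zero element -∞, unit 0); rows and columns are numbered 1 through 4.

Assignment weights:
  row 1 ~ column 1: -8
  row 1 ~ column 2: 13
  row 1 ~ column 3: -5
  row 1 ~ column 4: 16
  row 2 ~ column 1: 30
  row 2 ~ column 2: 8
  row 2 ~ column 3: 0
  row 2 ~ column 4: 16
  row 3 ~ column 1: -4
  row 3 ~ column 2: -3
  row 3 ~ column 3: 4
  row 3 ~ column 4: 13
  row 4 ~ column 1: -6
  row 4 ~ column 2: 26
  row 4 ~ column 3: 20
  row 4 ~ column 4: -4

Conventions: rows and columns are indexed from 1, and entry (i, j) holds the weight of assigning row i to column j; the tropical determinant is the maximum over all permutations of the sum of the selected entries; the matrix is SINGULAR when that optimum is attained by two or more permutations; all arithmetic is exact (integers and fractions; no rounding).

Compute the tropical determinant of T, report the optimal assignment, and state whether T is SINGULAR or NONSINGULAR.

σ = (1, 2, 3, 4): (-8) + 8 + 4 + (-4) = 0
σ = (1, 2, 4, 3): (-8) + 8 + 13 + 20 = 33
σ = (1, 3, 2, 4): (-8) + 0 + (-3) + (-4) = -15
σ = (1, 3, 4, 2): (-8) + 0 + 13 + 26 = 31
σ = (1, 4, 2, 3): (-8) + 16 + (-3) + 20 = 25
σ = (1, 4, 3, 2): (-8) + 16 + 4 + 26 = 38
σ = (2, 1, 3, 4): 13 + 30 + 4 + (-4) = 43
σ = (2, 1, 4, 3): 13 + 30 + 13 + 20 = 76
σ = (2, 3, 1, 4): 13 + 0 + (-4) + (-4) = 5
σ = (2, 3, 4, 1): 13 + 0 + 13 + (-6) = 20
σ = (2, 4, 1, 3): 13 + 16 + (-4) + 20 = 45
σ = (2, 4, 3, 1): 13 + 16 + 4 + (-6) = 27
σ = (3, 1, 2, 4): (-5) + 30 + (-3) + (-4) = 18
σ = (3, 1, 4, 2): (-5) + 30 + 13 + 26 = 64
σ = (3, 2, 1, 4): (-5) + 8 + (-4) + (-4) = -5
σ = (3, 2, 4, 1): (-5) + 8 + 13 + (-6) = 10
σ = (3, 4, 1, 2): (-5) + 16 + (-4) + 26 = 33
σ = (3, 4, 2, 1): (-5) + 16 + (-3) + (-6) = 2
σ = (4, 1, 2, 3): 16 + 30 + (-3) + 20 = 63
σ = (4, 1, 3, 2): 16 + 30 + 4 + 26 = 76
σ = (4, 2, 1, 3): 16 + 8 + (-4) + 20 = 40
σ = (4, 2, 3, 1): 16 + 8 + 4 + (-6) = 22
σ = (4, 3, 1, 2): 16 + 0 + (-4) + 26 = 38
σ = (4, 3, 2, 1): 16 + 0 + (-3) + (-6) = 7
Optimal value attained by: σ = (2, 1, 4, 3).
Answer: det⊕(T) = 76; verdict: SINGULAR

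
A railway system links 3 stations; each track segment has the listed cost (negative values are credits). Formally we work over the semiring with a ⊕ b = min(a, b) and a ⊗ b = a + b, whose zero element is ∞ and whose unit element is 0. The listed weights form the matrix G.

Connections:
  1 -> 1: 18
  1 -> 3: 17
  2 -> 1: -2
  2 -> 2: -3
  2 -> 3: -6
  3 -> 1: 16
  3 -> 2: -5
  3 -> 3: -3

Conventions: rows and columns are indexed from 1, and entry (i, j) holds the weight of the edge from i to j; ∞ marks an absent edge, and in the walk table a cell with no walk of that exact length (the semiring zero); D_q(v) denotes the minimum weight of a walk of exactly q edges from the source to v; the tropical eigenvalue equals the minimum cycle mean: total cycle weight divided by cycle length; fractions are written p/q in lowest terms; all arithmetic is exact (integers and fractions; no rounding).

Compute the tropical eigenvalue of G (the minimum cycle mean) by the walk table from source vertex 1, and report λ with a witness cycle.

q=0: [0, ∞, ∞]
q=1: [18, ∞, 17]
q=2: [33, 12, 14]
q=3: [10, 9, 6]
Optimal cycle mean attained by: cycle 2->3->2, total (-6) + (-5), length 2.
Answer: λ = -11/2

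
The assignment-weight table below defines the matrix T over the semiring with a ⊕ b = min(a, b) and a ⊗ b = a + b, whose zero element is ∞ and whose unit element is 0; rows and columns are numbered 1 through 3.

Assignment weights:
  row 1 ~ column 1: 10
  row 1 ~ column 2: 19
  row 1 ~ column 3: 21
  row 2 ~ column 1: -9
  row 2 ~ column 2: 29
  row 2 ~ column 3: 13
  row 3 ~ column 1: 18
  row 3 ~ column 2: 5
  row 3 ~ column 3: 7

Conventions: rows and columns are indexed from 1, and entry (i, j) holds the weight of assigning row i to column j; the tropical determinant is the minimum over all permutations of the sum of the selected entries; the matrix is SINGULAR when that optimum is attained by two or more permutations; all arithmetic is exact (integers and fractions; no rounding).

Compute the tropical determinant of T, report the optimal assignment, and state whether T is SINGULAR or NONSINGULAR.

σ = (1, 2, 3): 10 + 29 + 7 = 46
σ = (1, 3, 2): 10 + 13 + 5 = 28
σ = (2, 1, 3): 19 + (-9) + 7 = 17
σ = (2, 3, 1): 19 + 13 + 18 = 50
σ = (3, 1, 2): 21 + (-9) + 5 = 17
σ = (3, 2, 1): 21 + 29 + 18 = 68
Optimal value attained by: σ = (2, 1, 3).
Answer: det⊕(T) = 17; verdict: SINGULAR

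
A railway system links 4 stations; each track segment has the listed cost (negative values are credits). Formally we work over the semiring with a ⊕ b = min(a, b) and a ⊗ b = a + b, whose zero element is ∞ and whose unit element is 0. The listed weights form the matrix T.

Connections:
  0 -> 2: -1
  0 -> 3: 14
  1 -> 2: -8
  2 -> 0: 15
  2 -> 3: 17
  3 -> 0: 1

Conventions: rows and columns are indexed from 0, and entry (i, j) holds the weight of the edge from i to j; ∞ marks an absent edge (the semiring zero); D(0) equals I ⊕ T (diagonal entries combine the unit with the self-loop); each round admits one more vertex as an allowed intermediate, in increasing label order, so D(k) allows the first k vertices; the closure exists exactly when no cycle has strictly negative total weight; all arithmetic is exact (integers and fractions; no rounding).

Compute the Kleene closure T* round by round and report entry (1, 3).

D(0):
  [0, ∞, -1, 14]
  [∞, 0, -8, ∞]
  [15, ∞, 0, 17]
  [1, ∞, ∞, 0]
D(1):
  [0, ∞, -1, 14]
  [∞, 0, -8, ∞]
  [15, ∞, 0, 17]
  [1, ∞, 0, 0]
D(2):
  [0, ∞, -1, 14]
  [∞, 0, -8, ∞]
  [15, ∞, 0, 17]
  [1, ∞, 0, 0]
D(3):
  [0, ∞, -1, 14]
  [7, 0, -8, 9]
  [15, ∞, 0, 17]
  [1, ∞, 0, 0]
D(4):
  [0, ∞, -1, 14]
  [7, 0, -8, 9]
  [15, ∞, 0, 17]
  [1, ∞, 0, 0]
Answer: T*[1][3] = 9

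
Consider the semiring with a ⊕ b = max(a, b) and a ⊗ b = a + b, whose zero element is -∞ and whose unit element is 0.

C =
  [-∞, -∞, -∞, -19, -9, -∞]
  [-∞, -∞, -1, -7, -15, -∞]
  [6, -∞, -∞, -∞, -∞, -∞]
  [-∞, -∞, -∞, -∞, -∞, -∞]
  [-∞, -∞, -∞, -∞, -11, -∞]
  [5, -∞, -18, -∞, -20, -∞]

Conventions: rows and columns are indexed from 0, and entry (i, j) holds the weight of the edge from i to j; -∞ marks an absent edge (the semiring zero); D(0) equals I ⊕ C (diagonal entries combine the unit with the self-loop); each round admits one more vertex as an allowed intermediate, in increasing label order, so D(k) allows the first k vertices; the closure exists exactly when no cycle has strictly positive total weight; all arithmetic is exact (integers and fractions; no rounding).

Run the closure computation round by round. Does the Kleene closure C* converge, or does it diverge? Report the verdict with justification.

D(0):
  [0, -∞, -∞, -19, -9, -∞]
  [-∞, 0, -1, -7, -15, -∞]
  [6, -∞, 0, -∞, -∞, -∞]
  [-∞, -∞, -∞, 0, -∞, -∞]
  [-∞, -∞, -∞, -∞, 0, -∞]
  [5, -∞, -18, -∞, -20, 0]
D(1):
  [0, -∞, -∞, -19, -9, -∞]
  [-∞, 0, -1, -7, -15, -∞]
  [6, -∞, 0, -13, -3, -∞]
  [-∞, -∞, -∞, 0, -∞, -∞]
  [-∞, -∞, -∞, -∞, 0, -∞]
  [5, -∞, -18, -14, -4, 0]
D(2):
  [0, -∞, -∞, -19, -9, -∞]
  [-∞, 0, -1, -7, -15, -∞]
  [6, -∞, 0, -13, -3, -∞]
  [-∞, -∞, -∞, 0, -∞, -∞]
  [-∞, -∞, -∞, -∞, 0, -∞]
  [5, -∞, -18, -14, -4, 0]
D(3):
  [0, -∞, -∞, -19, -9, -∞]
  [5, 0, -1, -7, -4, -∞]
  [6, -∞, 0, -13, -3, -∞]
  [-∞, -∞, -∞, 0, -∞, -∞]
  [-∞, -∞, -∞, -∞, 0, -∞]
  [5, -∞, -18, -14, -4, 0]
D(4):
  [0, -∞, -∞, -19, -9, -∞]
  [5, 0, -1, -7, -4, -∞]
  [6, -∞, 0, -13, -3, -∞]
  [-∞, -∞, -∞, 0, -∞, -∞]
  [-∞, -∞, -∞, -∞, 0, -∞]
  [5, -∞, -18, -14, -4, 0]
D(5):
  [0, -∞, -∞, -19, -9, -∞]
  [5, 0, -1, -7, -4, -∞]
  [6, -∞, 0, -13, -3, -∞]
  [-∞, -∞, -∞, 0, -∞, -∞]
  [-∞, -∞, -∞, -∞, 0, -∞]
  [5, -∞, -18, -14, -4, 0]
D(6):
  [0, -∞, -∞, -19, -9, -∞]
  [5, 0, -1, -7, -4, -∞]
  [6, -∞, 0, -13, -3, -∞]
  [-∞, -∞, -∞, 0, -∞, -∞]
  [-∞, -∞, -∞, -∞, 0, -∞]
  [5, -∞, -18, -14, -4, 0]
Key observation: every diagonal entry stays at the unit through all rounds, so no improving cycle exists.
Answer: CONVERGES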